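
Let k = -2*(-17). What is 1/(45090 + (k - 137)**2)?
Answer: 1/55699 ≈ 1.7954e-5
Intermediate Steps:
k = 34
1/(45090 + (k - 137)**2) = 1/(45090 + (34 - 137)**2) = 1/(45090 + (-103)**2) = 1/(45090 + 10609) = 1/55699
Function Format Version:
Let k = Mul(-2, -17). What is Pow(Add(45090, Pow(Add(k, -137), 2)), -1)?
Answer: Rational(1, 55699) ≈ 1.7954e-5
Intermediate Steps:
k = 34
Pow(Add(45090, Pow(Add(k, -137), 2)), -1) = Pow(Add(45090, Pow(Add(34, -137), 2)), -1) = Pow(Add(45090, Pow(-103, 2)), -1) = Pow(Add(45090, 10609), -1) = Pow(55699, -1) = Rational(1, 55699)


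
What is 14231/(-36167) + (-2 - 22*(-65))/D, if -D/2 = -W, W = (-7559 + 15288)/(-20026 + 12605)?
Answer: -3249902383/4737877 ≈ -685.94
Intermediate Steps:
W = -7729/7421 (W = 7729/(-7421) = 7729*(-1/7421) = -7729/7421 ≈ -1.0415)
D = -15458/7421 (D = -(-2)*(-7729)/7421 = -2*7729/7421 = -15458/7421 ≈ -2.0830)
14231/(-36167) + (-2 - 22*(-65))/D = 14231/(-36167) + (-2 - 22*(-65))/(-15458/7421) = 14231*(-1/36167) + (-2 + 1430)*(-7421/15458) = -14231/36167 + 1428*(-7421/15458) = -14231/36167 - 5298594/7729 = -3249902383/4737877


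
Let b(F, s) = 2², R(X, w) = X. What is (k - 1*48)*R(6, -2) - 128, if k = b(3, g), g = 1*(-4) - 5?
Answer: -392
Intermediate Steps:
g = -9 (g = -4 - 5 = -9)
b(F, s) = 4
k = 4
(k - 1*48)*R(6, -2) - 128 = (4 - 1*48)*6 - 128 = (4 - 48)*6 - 128 = -44*6 - 128 = -264 - 128 = -392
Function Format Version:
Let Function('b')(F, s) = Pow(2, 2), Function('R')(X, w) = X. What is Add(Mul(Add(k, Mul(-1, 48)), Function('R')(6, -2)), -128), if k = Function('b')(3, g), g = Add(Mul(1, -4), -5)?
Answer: -392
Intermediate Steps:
g = -9 (g = Add(-4, -5) = -9)
Function('b')(F, s) = 4
k = 4
Add(Mul(Add(k, Mul(-1, 48)), Function('R')(6, -2)), -128) = Add(Mul(Add(4, Mul(-1, 48)), 6), -128) = Add(Mul(Add(4, -48), 6), -128) = Add(Mul(-44, 6), -128) = Add(-264, -128) = -392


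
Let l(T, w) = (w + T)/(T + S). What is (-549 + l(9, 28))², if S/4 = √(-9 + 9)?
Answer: 24049216/81 ≈ 2.9690e+5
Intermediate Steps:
S = 0 (S = 4*√(-9 + 9) = 4*√0 = 4*0 = 0)
l(T, w) = (T + w)/T (l(T, w) = (w + T)/(T + 0) = (T + w)/T)
(-549 + l(9, 28))² = (-549 + (9 + 28)/9)² = (-549 + (⅑)*37)² = (-549 + 37/9)² = (-4904/9)² = 24049216/81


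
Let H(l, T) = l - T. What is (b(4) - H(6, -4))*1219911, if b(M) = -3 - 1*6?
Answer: -23178309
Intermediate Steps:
b(M) = -9 (b(M) = -3 - 6 = -9)
(b(4) - H(6, -4))*1219911 = (-9 - (6 - 1*(-4)))*1219911 = (-9 - (6 + 4))*1219911 = (-9 - 1*10)*1219911 = (-9 - 10)*1219911 = -19*1219911 = -23178309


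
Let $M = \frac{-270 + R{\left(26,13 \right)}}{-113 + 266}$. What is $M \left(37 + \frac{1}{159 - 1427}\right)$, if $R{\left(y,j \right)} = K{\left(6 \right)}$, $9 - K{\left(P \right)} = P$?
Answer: $- \frac{4175435}{64668} \approx -64.567$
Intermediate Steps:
$K{\left(P \right)} = 9 - P$
$R{\left(y,j \right)} = 3$ ($R{\left(y,j \right)} = 9 - 6 = 3$)
$M = - \frac{89}{51}$ ($M = \frac{-270 + 3}{-113 + 266} = - \frac{267}{153} = \left(-267\right) \frac{1}{153} = - \frac{89}{51} \approx -1.7451$)
$M \left(37 + \frac{1}{159 - 1427}\right) = - \frac{89 \left(37 + \frac{1}{159 - 1427}\right)}{51} = - \frac{89 \left(37 + \frac{1}{-1268}\right)}{51} = - \frac{89 \left(37 - \frac{1}{1268}\right)}{51} = \left(- \frac{89}{51}\right) \frac{46915}{1268} = - \frac{4175435}{64668}$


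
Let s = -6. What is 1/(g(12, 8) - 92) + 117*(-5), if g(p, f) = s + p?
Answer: -50311/86 ≈ -585.01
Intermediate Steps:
g(p, f) = -6 + p
1/(g(12, 8) - 92) + 117*(-5) = 1/((-6 + 12) - 92) + 117*(-5) = 1/(6 - 92) - 585 = 1/(-86) - 585 = -1/86 - 585 = -50311/86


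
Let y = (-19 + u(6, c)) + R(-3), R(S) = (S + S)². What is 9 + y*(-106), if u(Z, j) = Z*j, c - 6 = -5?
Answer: -2429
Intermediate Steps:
R(S) = 4*S² (R(S) = (2*S)² = 4*S²)
c = 1 (c = 6 - 5 = 1)
y = 23 (y = (-19 + 6*1) + 4*(-3)² = (-19 + 6) + 4*9 = -13 + 36 = 23)
9 + y*(-106) = 9 + 23*(-106) = 9 - 2438 = -2429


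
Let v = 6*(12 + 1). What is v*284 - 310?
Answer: 21842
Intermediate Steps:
v = 78 (v = 6*13 = 78)
v*284 - 310 = 78*284 - 310 = 22152 - 310 = 21842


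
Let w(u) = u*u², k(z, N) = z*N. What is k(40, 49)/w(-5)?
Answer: -392/25 ≈ -15.680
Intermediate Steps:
k(z, N) = N*z
w(u) = u³
k(40, 49)/w(-5) = (49*40)/((-5)³) = 1960/(-125) = -1/125*1960 = -392/25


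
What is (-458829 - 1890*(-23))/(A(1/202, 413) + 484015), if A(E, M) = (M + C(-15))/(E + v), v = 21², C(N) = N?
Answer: -12333808599/14372529547 ≈ -0.85815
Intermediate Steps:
v = 441
A(E, M) = (-15 + M)/(441 + E) (A(E, M) = (M - 15)/(E + 441) = (-15 + M)/(441 + E))
(-458829 - 1890*(-23))/(A(1/202, 413) + 484015) = (-458829 - 1890*(-23))/((-15 + 413)/(441 + 1/202) + 484015) = (-458829 + 43470)/(398/(441 + 1/202) + 484015) = -415359/(398/(89083/202) + 484015) = -415359/((202/89083)*398 + 484015) = -415359/(80396/89083 + 484015) = -415359/43117588641/89083 = -415359*89083/43117588641 = -12333808599/14372529547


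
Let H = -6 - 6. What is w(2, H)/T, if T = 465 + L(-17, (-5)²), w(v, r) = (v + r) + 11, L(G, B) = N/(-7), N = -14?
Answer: 1/467 ≈ 0.0021413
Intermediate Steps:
H = -12
L(G, B) = 2 (L(G, B) = -14/(-7) = -14*(-⅐) = 2)
w(v, r) = 11 + r + v (w(v, r) = (r + v) + 11 = 11 + r + v)
T = 467 (T = 465 + 2 = 467)
w(2, H)/T = (11 - 12 + 2)/467 = 1*(1/467) = 1/467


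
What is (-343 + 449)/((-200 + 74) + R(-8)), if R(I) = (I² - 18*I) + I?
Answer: 53/37 ≈ 1.4324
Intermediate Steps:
R(I) = I² - 17*I
(-343 + 449)/((-200 + 74) + R(-8)) = (-343 + 449)/((-200 + 74) - 8*(-17 - 8)) = 106/(-126 - 8*(-25)) = 106/(-126 + 200) = 106/74 = 106*(1/74) = 53/37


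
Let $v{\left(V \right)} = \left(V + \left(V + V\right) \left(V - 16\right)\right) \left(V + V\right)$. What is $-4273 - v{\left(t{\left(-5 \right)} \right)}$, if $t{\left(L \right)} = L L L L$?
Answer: $-952348023$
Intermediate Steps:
$t{\left(L \right)} = L^{4}$ ($t{\left(L \right)} = L^{2} L L = L^{3} L = L^{4}$)
$v{\left(V \right)} = 2 V \left(V + 2 V \left(-16 + V\right)\right)$ ($v{\left(V \right)} = \left(V + 2 V \left(-16 + V\right)\right) 2 V = 2 V \left(V + 2 V \left(-16 + V\right)\right)$)
$-4273 - v{\left(t{\left(-5 \right)} \right)} = -4273 - \left(\left(-5\right)^{4}\right)^{2} \left(-62 + 4 \left(-5\right)^{4}\right) = -4273 - 625^{2} \left(-62 + 4 \cdot 625\right) = -4273 - 390625 \left(-62 + 2500\right) = -4273 - 390625 \cdot 2438 = -4273 - 952343750 = -952348023$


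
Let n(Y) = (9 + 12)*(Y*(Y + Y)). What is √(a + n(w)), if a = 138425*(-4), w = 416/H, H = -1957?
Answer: 2*I*√530145030737/1957 ≈ 744.11*I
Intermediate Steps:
w = -416/1957 (w = 416/(-1957) = 416*(-1/1957) = -416/1957 ≈ -0.21257)
n(Y) = 42*Y² (n(Y) = 21*(Y*(2*Y)) = 21*(2*Y²) = 42*Y²)
a = -553700
√(a + n(w)) = √(-553700 + 42*(-416/1957)²) = √(-553700 + 42*(173056/3829849)) = √(-553700 + 7268352/3829849) = √(-2120580122948/3829849) = 2*I*√530145030737/1957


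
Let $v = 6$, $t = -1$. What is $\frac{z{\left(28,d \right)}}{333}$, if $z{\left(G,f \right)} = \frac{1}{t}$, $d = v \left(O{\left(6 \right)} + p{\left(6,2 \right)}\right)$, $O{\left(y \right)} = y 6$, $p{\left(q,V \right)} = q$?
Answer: $- \frac{1}{333} \approx -0.003003$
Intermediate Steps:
$O{\left(y \right)} = 6 y$
$d = 252$ ($d = 6 \left(6 \cdot 6 + 6\right) = 6 \left(36 + 6\right) = 6 \cdot 42 = 252$)
$z{\left(G,f \right)} = -1$ ($z{\left(G,f \right)} = \frac{1}{-1} = -1$)
$\frac{z{\left(28,d \right)}}{333} = - \frac{1}{333}$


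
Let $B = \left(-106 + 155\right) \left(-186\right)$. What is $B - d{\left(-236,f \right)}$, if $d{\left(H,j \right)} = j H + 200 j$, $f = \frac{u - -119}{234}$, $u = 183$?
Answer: $- \frac{117878}{13} \approx -9067.5$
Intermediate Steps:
$B = -9114$ ($B = 49 \left(-186\right) = -9114$)
$f = \frac{151}{117}$ ($f = \frac{183 - -119}{234} = \left(183 + 119\right) \frac{1}{234} = 302 \cdot \frac{1}{234} = \frac{151}{117} \approx 1.2906$)
$d{\left(H,j \right)} = 200 j + H j$ ($d{\left(H,j \right)} = H j + 200 j = 200 j + H j$)
$B - d{\left(-236,f \right)} = -9114 - \frac{151 \left(200 - 236\right)}{117} = -9114 - \frac{151}{117} \left(-36\right) = -9114 - - \frac{604}{13} = -9114 + \frac{604}{13} = - \frac{117878}{13}$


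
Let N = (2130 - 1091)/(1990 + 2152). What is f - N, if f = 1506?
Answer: 6236813/4142 ≈ 1505.8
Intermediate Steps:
N = 1039/4142 ≈ 0.25084
f - N = 1506 - 1*1039/4142 = 1506 - 1039/4142 = 6236813/4142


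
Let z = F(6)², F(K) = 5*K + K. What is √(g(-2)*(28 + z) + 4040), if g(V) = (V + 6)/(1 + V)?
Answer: 2*I*√314 ≈ 35.44*I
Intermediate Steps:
F(K) = 6*K
g(V) = (6 + V)/(1 + V)
z = 1296 (z = (6*6)² = 36² = 1296)
√(g(-2)*(28 + z) + 4040) = √(((6 - 2)/(1 - 2))*(28 + 1296) + 4040) = √((4/(-1))*1324 + 4040) = √(-1*4*1324 + 4040) = √(-4*1324 + 4040) = √(-5296 + 4040) = √(-1256) = 2*I*√314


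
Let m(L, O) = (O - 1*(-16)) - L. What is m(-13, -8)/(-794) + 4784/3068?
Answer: 71809/46846 ≈ 1.5329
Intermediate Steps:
m(L, O) = 16 + O - L (m(L, O) = (O + 16) - L = (16 + O) - L = 16 + O - L)
m(-13, -8)/(-794) + 4784/3068 = (16 - 8 - 1*(-13))/(-794) + 4784/3068 = (16 - 8 + 13)*(-1/794) + 4784*(1/3068) = 21*(-1/794) + 92/59 = -21/794 + 92/59 = 71809/46846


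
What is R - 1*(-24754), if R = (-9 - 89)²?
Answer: 34358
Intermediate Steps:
R = 9604 (R = (-98)² = 9604)
R - 1*(-24754) = 9604 - 1*(-24754) = 9604 + 24754 = 34358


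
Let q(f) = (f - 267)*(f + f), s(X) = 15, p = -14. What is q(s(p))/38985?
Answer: -504/2599 ≈ -0.19392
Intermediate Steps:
q(f) = 2*f*(-267 + f) (q(f) = (-267 + f)*(2*f) = 2*f*(-267 + f))
q(s(p))/38985 = (2*15*(-267 + 15))/38985 = (2*15*(-252))*(1/38985) = -7560*1/38985 = -504/2599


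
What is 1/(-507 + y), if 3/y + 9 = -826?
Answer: -835/423348 ≈ -0.0019724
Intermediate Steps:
y = -3/835 (y = 3/(-9 - 826) = 3/(-835) = 3*(-1/835) = -3/835 ≈ -0.0035928)
1/(-507 + y) = 1/(-507 - 3/835) = 1/(-423348/835) = -835/423348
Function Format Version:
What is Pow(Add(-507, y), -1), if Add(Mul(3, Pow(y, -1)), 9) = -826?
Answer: Rational(-835, 423348) ≈ -0.0019724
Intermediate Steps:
y = Rational(-3, 835) (y = Mul(3, Pow(Add(-9, -826), -1)) = Mul(3, Pow(-835, -1)) = Mul(3, Rational(-1, 835)) = Rational(-3, 835) ≈ -0.0035928)
Pow(Add(-507, y), -1) = Pow(Add(-507, Rational(-3, 835)), -1) = Pow(Rational(-423348, 835), -1) = Rational(-835, 423348)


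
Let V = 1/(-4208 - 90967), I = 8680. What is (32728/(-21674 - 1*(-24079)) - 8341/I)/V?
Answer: -1005120085545/835016 ≈ -1.2037e+6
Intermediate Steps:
V = -1/95175 (V = 1/(-95175) = -1/95175 ≈ -1.0507e-5)
(32728/(-21674 - 1*(-24079)) - 8341/I)/V = (32728/(-21674 - 1*(-24079)) - 8341/8680)/(-1/95175) = (32728/(-21674 + 24079) - 8341*1/8680)*(-95175) = (32728/2405 - 8341/8680)*(-95175) = (52803787/4175080)*(-95175) = -1005120085545/835016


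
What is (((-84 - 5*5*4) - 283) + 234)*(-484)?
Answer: 112772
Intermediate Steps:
(((-84 - 5*5*4) - 283) + 234)*(-484) = (((-84 - 25*4) - 283) + 234)*(-484) = (((-84 - 100) - 283) + 234)*(-484) = ((-184 - 283) + 234)*(-484) = (-467 + 234)*(-484) = -233*(-484) = 112772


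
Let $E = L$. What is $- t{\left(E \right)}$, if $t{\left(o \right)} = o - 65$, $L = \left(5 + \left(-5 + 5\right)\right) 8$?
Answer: $25$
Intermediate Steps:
$L = 40$ ($L = \left(5 + 0\right) 8 = 5 \cdot 8 = 40$)
$E = 40$
$t{\left(o \right)} = -65 + o$
$- t{\left(E \right)} = - (-65 + 40) = \left(-1\right) \left(-25\right) = 25$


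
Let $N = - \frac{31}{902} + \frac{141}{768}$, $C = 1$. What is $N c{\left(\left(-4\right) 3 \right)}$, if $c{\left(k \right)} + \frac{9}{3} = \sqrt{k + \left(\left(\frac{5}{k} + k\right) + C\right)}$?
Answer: $- \frac{51687}{115456} + \frac{5743 i \sqrt{843}}{230912} \approx -0.44768 + 0.72211 i$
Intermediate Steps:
$N = \frac{17229}{115456}$ ($N = \left(-31\right) \frac{1}{902} + 141 \cdot \frac{1}{768} = - \frac{31}{902} + \frac{47}{256} = \frac{17229}{115456} \approx 0.14923$)
$c{\left(k \right)} = -3 + \sqrt{1 + 2 k + \frac{5}{k}}$ ($c{\left(k \right)} = -3 + \sqrt{k + \left(\left(\frac{5}{k} + k\right) + 1\right)} = -3 + \sqrt{k + \left(\left(k + \frac{5}{k}\right) + 1\right)} = -3 + \sqrt{k + \left(1 + k + \frac{5}{k}\right)} = -3 + \sqrt{1 + 2 k + \frac{5}{k}}$)
$N c{\left(\left(-4\right) 3 \right)} = \frac{17229 \left(-3 + \sqrt{1 + 2 \left(\left(-4\right) 3\right) + \frac{5}{\left(-4\right) 3}}\right)}{115456} = \frac{17229 \left(-3 + \sqrt{1 + 2 \left(-12\right) + \frac{5}{-12}}\right)}{115456} = \frac{17229 \left(-3 + \sqrt{1 - 24 + 5 \left(- \frac{1}{12}\right)}\right)}{115456} = \frac{17229 \left(-3 + \sqrt{1 - 24 - \frac{5}{12}}\right)}{115456} = \frac{17229 \left(-3 + \sqrt{- \frac{281}{12}}\right)}{115456} = \frac{17229 \left(-3 + \frac{i \sqrt{843}}{6}\right)}{115456} = - \frac{51687}{115456} + \frac{5743 i \sqrt{843}}{230912}$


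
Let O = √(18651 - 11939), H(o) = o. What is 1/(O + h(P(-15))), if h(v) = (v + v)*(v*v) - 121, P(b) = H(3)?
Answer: 67/2223 + 2*√1678/2223 ≈ 0.066994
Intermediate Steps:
P(b) = 3
O = 2*√1678 (O = √6712 = 2*√1678 ≈ 81.927)
h(v) = -121 + 2*v³ (h(v) = (2*v)*v² - 121 = 2*v³ - 121 = -121 + 2*v³)
1/(O + h(P(-15))) = 1/(2*√1678 + (-121 + 2*3³)) = 1/(2*√1678 + (-121 + 2*27)) = 1/(2*√1678 + (-121 + 54)) = 1/(2*√1678 - 67) = 1/(-67 + 2*√1678)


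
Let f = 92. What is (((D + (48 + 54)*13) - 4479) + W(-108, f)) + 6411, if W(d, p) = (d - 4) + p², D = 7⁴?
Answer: 14011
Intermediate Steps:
D = 2401
W(d, p) = -4 + d + p² (W(d, p) = (-4 + d) + p² = -4 + d + p²)
(((D + (48 + 54)*13) - 4479) + W(-108, f)) + 6411 = (((2401 + (48 + 54)*13) - 4479) + (-4 - 108 + 92²)) + 6411 = (((2401 + 102*13) - 4479) + (-4 - 108 + 8464)) + 6411 = (((2401 + 1326) - 4479) + 8352) + 6411 = ((3727 - 4479) + 8352) + 6411 = (-752 + 8352) + 6411 = 7600 + 6411 = 14011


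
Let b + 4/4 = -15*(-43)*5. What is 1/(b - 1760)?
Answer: 1/1464 ≈ 0.00068306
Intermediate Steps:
b = 3224 (b = -1 - 15*(-43)*5 = -1 + 645*5 = -1 + 3225 = 3224)
1/(b - 1760) = 1/(3224 - 1760) = 1/1464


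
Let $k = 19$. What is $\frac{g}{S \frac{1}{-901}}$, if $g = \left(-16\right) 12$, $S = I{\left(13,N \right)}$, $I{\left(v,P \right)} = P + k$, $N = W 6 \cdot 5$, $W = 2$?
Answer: $\frac{172992}{79} \approx 2189.8$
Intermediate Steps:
$N = 60$ ($N = 2 \cdot 6 \cdot 5 = 12 \cdot 5 = 60$)
$I{\left(v,P \right)} = 19 + P$ ($I{\left(v,P \right)} = P + 19 = 19 + P$)
$S = 79$ ($S = 19 + 60 = 79$)
$g = -192$
$\frac{g}{S \frac{1}{-901}} = - \frac{192}{79 \frac{1}{-901}} = - \frac{192}{79 \left(- \frac{1}{901}\right)} = - \frac{192}{- \frac{79}{901}} = \left(-192\right) \left(- \frac{901}{79}\right) = \frac{172992}{79}$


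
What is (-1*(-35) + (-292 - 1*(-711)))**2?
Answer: 206116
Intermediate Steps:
(-1*(-35) + (-292 - 1*(-711)))**2 = (35 + (-292 + 711))**2 = (35 + 419)**2 = 454**2 = 206116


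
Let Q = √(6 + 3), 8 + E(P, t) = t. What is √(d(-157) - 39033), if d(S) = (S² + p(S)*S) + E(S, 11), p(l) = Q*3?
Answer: I*√15794 ≈ 125.67*I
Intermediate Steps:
E(P, t) = -8 + t
Q = 3 (Q = √9 = 3)
p(l) = 9 (p(l) = 3*3 = 9)
d(S) = 3 + S² + 9*S (d(S) = (S² + 9*S) + (-8 + 11) = (S² + 9*S) + 3 = 3 + S² + 9*S)
√(d(-157) - 39033) = √((3 + (-157)² + 9*(-157)) - 39033) = √((3 + 24649 - 1413) - 39033) = √(23239 - 39033) = √(-15794) = I*√15794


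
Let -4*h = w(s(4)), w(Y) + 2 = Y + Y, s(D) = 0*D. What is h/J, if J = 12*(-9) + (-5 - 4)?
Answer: -1/234 ≈ -0.0042735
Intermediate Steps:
s(D) = 0
w(Y) = -2 + 2*Y (w(Y) = -2 + (Y + Y) = -2 + 2*Y)
h = 1/2 (h = -(-2 + 2*0)/4 = -(-2 + 0)/4 = -1/4*(-2) = 1/2 ≈ 0.50000)
J = -117 (J = -108 - 9 = -117)
h/J = (1/2)/(-117) = (1/2)*(-1/117) = -1/234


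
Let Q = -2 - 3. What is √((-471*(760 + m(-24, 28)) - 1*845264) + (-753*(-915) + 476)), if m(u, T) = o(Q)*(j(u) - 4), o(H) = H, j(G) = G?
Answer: I*√579693 ≈ 761.38*I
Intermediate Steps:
Q = -5
m(u, T) = 20 - 5*u (m(u, T) = -5*(u - 4) = -5*(-4 + u) = 20 - 5*u)
√((-471*(760 + m(-24, 28)) - 1*845264) + (-753*(-915) + 476)) = √((-471*(760 + (20 - 5*(-24))) - 1*845264) + (-753*(-915) + 476)) = √((-471*(760 + (20 + 120)) - 845264) + (688995 + 476)) = √((-471*(760 + 140) - 845264) + 689471) = √((-471*900 - 845264) + 689471) = √((-423900 - 845264) + 689471) = √(-1269164 + 689471) = √(-579693) = I*√579693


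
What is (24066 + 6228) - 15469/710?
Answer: 21493271/710 ≈ 30272.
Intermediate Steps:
(24066 + 6228) - 15469/710 = 30294 - 15469/710 = 21493271/710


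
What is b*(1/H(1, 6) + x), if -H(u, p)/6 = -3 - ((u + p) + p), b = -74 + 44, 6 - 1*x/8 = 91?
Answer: 326395/16 ≈ 20400.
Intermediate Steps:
x = -680 (x = 48 - 8*91 = 48 - 728 = -680)
b = -30
H(u, p) = 18 + 6*u + 12*p (H(u, p) = -6*(-3 - ((u + p) + p)) = -6*(-3 - ((p + u) + p)) = -6*(-3 - (u + 2*p)) = -6*(-3 + (-u - 2*p)) = -6*(-3 - u - 2*p) = 18 + 6*u + 12*p)
b*(1/H(1, 6) + x) = -30*(1/(18 + 6*1 + 12*6) - 680) = -30*(1/(18 + 6 + 72) - 680) = -30*(1/96 - 680) = -30*(-65279/96) = 326395/16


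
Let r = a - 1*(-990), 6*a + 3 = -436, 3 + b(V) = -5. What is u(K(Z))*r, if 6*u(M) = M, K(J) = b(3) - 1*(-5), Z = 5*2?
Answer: -5501/12 ≈ -458.42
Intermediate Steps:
b(V) = -8 (b(V) = -3 - 5 = -8)
Z = 10
a = -439/6 (a = -½ + (⅙)*(-436) = -½ - 218/3 = -439/6 ≈ -73.167)
K(J) = -3 (K(J) = -8 - 1*(-5) = -8 + 5 = -3)
u(M) = M/6
r = 5501/6 (r = -439/6 - 1*(-990) = -439/6 + 990 = 5501/6 ≈ 916.83)
u(K(Z))*r = ((⅙)*(-3))*(5501/6) = -½*5501/6 = -5501/12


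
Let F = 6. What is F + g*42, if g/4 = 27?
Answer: 4542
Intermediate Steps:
g = 108 (g = 4*27 = 108)
F + g*42 = 6 + 108*42 = 6 + 4536 = 4542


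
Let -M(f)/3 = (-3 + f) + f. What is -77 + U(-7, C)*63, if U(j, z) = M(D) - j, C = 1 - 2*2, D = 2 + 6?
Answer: -2093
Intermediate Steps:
D = 8
C = -3 (C = 1 - 4 = -3)
M(f) = 9 - 6*f (M(f) = -3*((-3 + f) + f) = -3*(-3 + 2*f) = 9 - 6*f)
U(j, z) = -39 - j (U(j, z) = (9 - 6*8) - j = (9 - 48) - j = -39 - j)
-77 + U(-7, C)*63 = -77 + (-39 - 1*(-7))*63 = -77 + (-39 + 7)*63 = -77 - 32*63 = -77 - 2016 = -2093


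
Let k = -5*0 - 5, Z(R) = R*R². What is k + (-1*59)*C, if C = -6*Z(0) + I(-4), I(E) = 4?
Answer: -241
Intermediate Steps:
Z(R) = R³
C = 4 (C = -6*0³ + 4 = -6*0 + 4 = 0 + 4 = 4)
k = -5 (k = 0 - 5 = -5)
k + (-1*59)*C = -5 - 1*59*4 = -5 - 59*4 = -5 - 236 = -241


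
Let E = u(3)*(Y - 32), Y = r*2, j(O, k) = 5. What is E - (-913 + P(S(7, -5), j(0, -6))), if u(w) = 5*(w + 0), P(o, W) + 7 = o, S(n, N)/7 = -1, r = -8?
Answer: 207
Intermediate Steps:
S(n, N) = -7 (S(n, N) = 7*(-1) = -7)
P(o, W) = -7 + o
Y = -16 (Y = -8*2 = -16)
u(w) = 5*w
E = -720 (E = (5*3)*(-16 - 32) = 15*(-48) = -720)
E - (-913 + P(S(7, -5), j(0, -6))) = -720 - (-913 + (-7 - 7)) = -720 - (-913 - 14) = -720 - 1*(-927) = -720 + 927 = 207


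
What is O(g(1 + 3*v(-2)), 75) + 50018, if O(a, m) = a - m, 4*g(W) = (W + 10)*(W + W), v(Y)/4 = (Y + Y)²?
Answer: 139065/2 ≈ 69533.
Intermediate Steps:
v(Y) = 16*Y² (v(Y) = 4*(Y + Y)² = 4*(2*Y)² = 4*(4*Y²) = 16*Y²)
g(W) = W*(10 + W)/2 (g(W) = ((W + 10)*(W + W))/4 = ((10 + W)*(2*W))/4 = (2*W*(10 + W))/4 = W*(10 + W)/2)
O(g(1 + 3*v(-2)), 75) + 50018 = ((1 + 3*(16*(-2)²))*(10 + (1 + 3*(16*(-2)²)))/2 - 1*75) + 50018 = ((1 + 3*(16*4))*(10 + (1 + 3*(16*4)))/2 - 75) + 50018 = ((1 + 3*64)*(10 + (1 + 3*64))/2 - 75) + 50018 = ((1 + 192)*(10 + (1 + 192))/2 - 75) + 50018 = ((½)*193*(10 + 193) - 75) + 50018 = ((½)*193*203 - 75) + 50018 = (39179/2 - 75) + 50018 = 39029/2 + 50018 = 139065/2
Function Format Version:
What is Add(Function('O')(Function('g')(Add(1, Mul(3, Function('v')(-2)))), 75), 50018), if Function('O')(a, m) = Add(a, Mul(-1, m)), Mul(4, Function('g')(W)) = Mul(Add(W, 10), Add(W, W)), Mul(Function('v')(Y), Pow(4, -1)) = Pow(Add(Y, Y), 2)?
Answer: Rational(139065, 2) ≈ 69533.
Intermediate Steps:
Function('v')(Y) = Mul(16, Pow(Y, 2)) (Function('v')(Y) = Mul(4, Pow(Add(Y, Y), 2)) = Mul(4, Pow(Mul(2, Y), 2)) = Mul(4, Mul(4, Pow(Y, 2))) = Mul(16, Pow(Y, 2)))
Function('g')(W) = Mul(Rational(1, 2), W, Add(10, W)) (Function('g')(W) = Mul(Rational(1, 4), Mul(Add(W, 10), Add(W, W))) = Mul(Rational(1, 4), Mul(Add(10, W), Mul(2, W))) = Mul(Rational(1, 4), Mul(2, W, Add(10, W))) = Mul(Rational(1, 2), W, Add(10, W)))
Add(Function('O')(Function('g')(Add(1, Mul(3, Function('v')(-2)))), 75), 50018) = Add(Add(Mul(Rational(1, 2), Add(1, Mul(3, Mul(16, Pow(-2, 2)))), Add(10, Add(1, Mul(3, Mul(16, Pow(-2, 2)))))), Mul(-1, 75)), 50018) = Add(Add(Mul(Rational(1, 2), Add(1, Mul(3, Mul(16, 4))), Add(10, Add(1, Mul(3, Mul(16, 4))))), -75), 50018) = Add(Add(Mul(Rational(1, 2), Add(1, Mul(3, 64)), Add(10, Add(1, Mul(3, 64)))), -75), 50018) = Add(Add(Mul(Rational(1, 2), Add(1, 192), Add(10, Add(1, 192))), -75), 50018) = Add(Add(Mul(Rational(1, 2), 193, Add(10, 193)), -75), 50018) = Add(Add(Mul(Rational(1, 2), 193, 203), -75), 50018) = Add(Add(Rational(39179, 2), -75), 50018) = Add(Rational(39029, 2), 50018) = Rational(139065, 2)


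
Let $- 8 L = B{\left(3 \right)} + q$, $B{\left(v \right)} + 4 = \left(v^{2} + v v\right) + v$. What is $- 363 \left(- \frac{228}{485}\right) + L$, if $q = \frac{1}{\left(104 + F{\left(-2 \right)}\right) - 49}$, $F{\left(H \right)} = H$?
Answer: $\frac{17327233}{102820} \approx 168.52$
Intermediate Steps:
$B{\left(v \right)} = -4 + v + 2 v^{2}$ ($B{\left(v \right)} = -4 + \left(\left(v^{2} + v v\right) + v\right) = -4 + \left(\left(v^{2} + v^{2}\right) + v\right) = -4 + \left(2 v^{2} + v\right) = -4 + \left(v + 2 v^{2}\right) = -4 + v + 2 v^{2}$)
$q = \frac{1}{53}$ ($q = \frac{1}{\left(104 - 2\right) - 49} = \frac{1}{102 - 49} = \frac{1}{53} \approx 0.018868$)
$L = - \frac{451}{212}$ ($L = - \frac{\left(-4 + 3 + 2 \cdot 3^{2}\right) + \frac{1}{53}}{8} = - \frac{\left(-4 + 3 + 2 \cdot 9\right) + \frac{1}{53}}{8} = - \frac{\left(-4 + 3 + 18\right) + \frac{1}{53}}{8} = - \frac{17 + \frac{1}{53}}{8} = \left(- \frac{1}{8}\right) \frac{902}{53} = - \frac{451}{212} \approx -2.1274$)
$- 363 \left(- \frac{228}{485}\right) + L = - 363 \left(- \frac{228}{485}\right) - \frac{451}{212} = - 363 \left(\left(-228\right) \frac{1}{485}\right) - \frac{451}{212} = \left(-363\right) \left(- \frac{228}{485}\right) - \frac{451}{212} = \frac{82764}{485} - \frac{451}{212} = \frac{17327233}{102820}$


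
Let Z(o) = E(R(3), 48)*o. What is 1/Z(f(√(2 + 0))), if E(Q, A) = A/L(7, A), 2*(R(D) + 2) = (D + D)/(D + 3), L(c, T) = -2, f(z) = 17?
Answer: -1/408 ≈ -0.0024510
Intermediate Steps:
R(D) = -2 + D/(3 + D) (R(D) = -2 + ((D + D)/(D + 3))/2 = -2 + ((2*D)/(3 + D))/2 = -2 + (2*D/(3 + D))/2 = -2 + D/(3 + D))
E(Q, A) = -A/2 (E(Q, A) = A/(-2) = A*(-½) = -A/2)
Z(o) = -24*o (Z(o) = (-½*48)*o = -24*o)
1/Z(f(√(2 + 0))) = 1/(-24*17) = 1/(-408) = -1/408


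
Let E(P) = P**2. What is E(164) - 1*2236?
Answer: 24660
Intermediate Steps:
E(164) - 1*2236 = 164**2 - 1*2236 = 26896 - 2236 = 24660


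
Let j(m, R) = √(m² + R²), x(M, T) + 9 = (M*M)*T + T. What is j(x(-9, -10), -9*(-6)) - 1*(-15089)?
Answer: 15089 + √690157 ≈ 15920.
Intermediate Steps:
x(M, T) = -9 + T + T*M² (x(M, T) = -9 + ((M*M)*T + T) = -9 + (M²*T + T) = -9 + (T*M² + T) = -9 + (T + T*M²) = -9 + T + T*M²)
j(m, R) = √(R² + m²)
j(x(-9, -10), -9*(-6)) - 1*(-15089) = √((-9*(-6))² + (-9 - 10 - 10*(-9)²)²) - 1*(-15089) = √(54² + (-9 - 10 - 10*81)²) + 15089 = √(2916 + (-9 - 10 - 810)²) + 15089 = √(2916 + (-829)²) + 15089 = √(2916 + 687241) + 15089 = √690157 + 15089 = 15089 + √690157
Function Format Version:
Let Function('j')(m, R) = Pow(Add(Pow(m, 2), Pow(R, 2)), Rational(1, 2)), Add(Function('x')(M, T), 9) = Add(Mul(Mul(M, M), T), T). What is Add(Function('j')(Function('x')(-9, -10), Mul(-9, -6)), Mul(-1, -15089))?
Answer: Add(15089, Pow(690157, Rational(1, 2))) ≈ 15920.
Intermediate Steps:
Function('x')(M, T) = Add(-9, T, Mul(T, Pow(M, 2))) (Function('x')(M, T) = Add(-9, Add(Mul(Mul(M, M), T), T)) = Add(-9, Add(Mul(Pow(M, 2), T), T)) = Add(-9, Add(Mul(T, Pow(M, 2)), T)) = Add(-9, Add(T, Mul(T, Pow(M, 2)))) = Add(-9, T, Mul(T, Pow(M, 2))))
Function('j')(m, R) = Pow(Add(Pow(R, 2), Pow(m, 2)), Rational(1, 2))
Add(Function('j')(Function('x')(-9, -10), Mul(-9, -6)), Mul(-1, -15089)) = Add(Pow(Add(Pow(Mul(-9, -6), 2), Pow(Add(-9, -10, Mul(-10, Pow(-9, 2))), 2)), Rational(1, 2)), Mul(-1, -15089)) = Add(Pow(Add(Pow(54, 2), Pow(Add(-9, -10, Mul(-10, 81)), 2)), Rational(1, 2)), 15089) = Add(Pow(Add(2916, Pow(Add(-9, -10, -810), 2)), Rational(1, 2)), 15089) = Add(Pow(Add(2916, Pow(-829, 2)), Rational(1, 2)), 15089) = Add(Pow(Add(2916, 687241), Rational(1, 2)), 15089) = Add(Pow(690157, Rational(1, 2)), 15089) = Add(15089, Pow(690157, Rational(1, 2)))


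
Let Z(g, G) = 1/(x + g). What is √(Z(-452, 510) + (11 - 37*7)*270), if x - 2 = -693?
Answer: I*√9719980687/381 ≈ 258.77*I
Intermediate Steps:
x = -691 (x = 2 - 693 = -691)
Z(g, G) = 1/(-691 + g)
√(Z(-452, 510) + (11 - 37*7)*270) = √(1/(-691 - 452) + (11 - 37*7)*270) = √(1/(-1143) + (11 - 259)*270) = √(-1/1143 - 248*270) = √(-1/1143 - 66960) = √(-76535281/1143) = I*√9719980687/381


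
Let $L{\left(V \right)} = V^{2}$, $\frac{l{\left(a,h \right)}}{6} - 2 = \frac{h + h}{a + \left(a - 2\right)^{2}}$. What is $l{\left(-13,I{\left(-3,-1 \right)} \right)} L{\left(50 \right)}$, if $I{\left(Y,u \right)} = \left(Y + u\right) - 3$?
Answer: $\frac{1537500}{53} \approx 29009.0$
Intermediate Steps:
$I{\left(Y,u \right)} = -3 + Y + u$
$l{\left(a,h \right)} = 12 + \frac{12 h}{a + \left(-2 + a\right)^{2}}$ ($l{\left(a,h \right)} = 12 + 6 \frac{h + h}{a + \left(a - 2\right)^{2}} = 12 + 6 \frac{2 h}{a + \left(-2 + a\right)^{2}} = 12 + \frac{12 h}{a + \left(-2 + a\right)^{2}}$)
$l{\left(-13,I{\left(-3,-1 \right)} \right)} L{\left(50 \right)} = \frac{12 \left(-13 - 7 + \left(-2 - 13\right)^{2}\right)}{-13 + \left(-2 - 13\right)^{2}} \cdot 50^{2} = \frac{12 \left(-13 - 7 + \left(-15\right)^{2}\right)}{-13 + \left(-15\right)^{2}} \cdot 2500 = \frac{12 \left(-13 - 7 + 225\right)}{-13 + 225} \cdot 2500 = 12 \cdot \frac{1}{212} \cdot 205 \cdot 2500 = \frac{615}{53} \cdot 2500 = \frac{1537500}{53}$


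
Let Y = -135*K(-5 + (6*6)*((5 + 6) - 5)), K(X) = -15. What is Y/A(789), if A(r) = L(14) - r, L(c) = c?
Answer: -81/31 ≈ -2.6129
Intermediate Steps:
Y = 2025 (Y = -135*(-15) = 2025)
A(r) = 14 - r
Y/A(789) = 2025/(14 - 1*789) = 2025/(14 - 789) = 2025/(-775) = 2025*(-1/775) = -81/31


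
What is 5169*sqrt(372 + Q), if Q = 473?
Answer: 67197*sqrt(5) ≈ 1.5026e+5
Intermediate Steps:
5169*sqrt(372 + Q) = 5169*sqrt(372 + 473) = 5169*sqrt(845) = 5169*(13*sqrt(5)) = 67197*sqrt(5)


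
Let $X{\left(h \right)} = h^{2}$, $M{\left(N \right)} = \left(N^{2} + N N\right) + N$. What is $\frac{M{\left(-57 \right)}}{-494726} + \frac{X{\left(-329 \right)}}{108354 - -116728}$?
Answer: $\frac{13024970951}{27838479383} \approx 0.46788$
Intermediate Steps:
$M{\left(N \right)} = N + 2 N^{2}$ ($M{\left(N \right)} = \left(N^{2} + N^{2}\right) + N = 2 N^{2} + N = N + 2 N^{2}$)
$\frac{M{\left(-57 \right)}}{-494726} + \frac{X{\left(-329 \right)}}{108354 - -116728} = \frac{\left(-57\right) \left(1 + 2 \left(-57\right)\right)}{-494726} + \frac{\left(-329\right)^{2}}{108354 - -116728} = - 57 \left(1 - 114\right) \left(- \frac{1}{494726}\right) + \frac{108241}{108354 + 116728} = \left(-57\right) \left(-113\right) \left(- \frac{1}{494726}\right) + \frac{108241}{225082} = 6441 \left(- \frac{1}{494726}\right) + 108241 \cdot \frac{1}{225082} = - \frac{6441}{494726} + \frac{108241}{225082} = \frac{13024970951}{27838479383}$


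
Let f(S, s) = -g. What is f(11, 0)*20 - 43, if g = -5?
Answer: 57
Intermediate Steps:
f(S, s) = 5 (f(S, s) = -1*(-5) = 5)
f(11, 0)*20 - 43 = 5*20 - 43 = 100 - 43 = 57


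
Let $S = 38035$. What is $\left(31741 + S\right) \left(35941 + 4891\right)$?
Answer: $2849093632$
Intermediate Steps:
$\left(31741 + S\right) \left(35941 + 4891\right) = \left(31741 + 38035\right) \left(35941 + 4891\right) = 69776 \cdot 40832 = 2849093632$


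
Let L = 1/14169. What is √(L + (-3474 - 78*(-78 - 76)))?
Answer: √1714093683987/14169 ≈ 92.401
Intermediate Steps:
L = 1/14169 ≈ 7.0577e-5
√(L + (-3474 - 78*(-78 - 76))) = √(1/14169 + (-3474 - 78*(-78 - 76))) = √(1/14169 + (-3474 - 78*(-154))) = √(1/14169 + (-3474 + 12012)) = √(1/14169 + 8538) = √(120974923/14169) = √1714093683987/14169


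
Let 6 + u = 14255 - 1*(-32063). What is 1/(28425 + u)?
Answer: 1/74737 ≈ 1.3380e-5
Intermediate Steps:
u = 46312 (u = -6 + (14255 - 1*(-32063)) = -6 + (14255 + 32063) = -6 + 46318 = 46312)
1/(28425 + u) = 1/(28425 + 46312) = 1/74737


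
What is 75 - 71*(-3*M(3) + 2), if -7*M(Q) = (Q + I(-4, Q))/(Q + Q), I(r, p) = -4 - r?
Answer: -1151/14 ≈ -82.214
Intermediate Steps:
M(Q) = -1/14 (M(Q) = -(Q + (-4 - 1*(-4)))/(7*(Q + Q)) = -(Q + (-4 + 4))/(7*(2*Q)) = -(Q + 0)*1/(2*Q)/7 = -Q*1/(2*Q)/7 = -⅐*½ = -1/14)
75 - 71*(-3*M(3) + 2) = 75 - 71*(-3*(-1/14) + 2) = 75 - 71*(3/14 + 2) = 75 - 71*31/14 = 75 - 2201/14 = -1151/14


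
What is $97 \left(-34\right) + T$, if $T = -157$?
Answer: $-3455$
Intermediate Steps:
$97 \left(-34\right) + T = 97 \left(-34\right) - 157 = -3298 - 157 = -3455$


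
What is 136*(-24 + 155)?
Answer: 17816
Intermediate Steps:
136*(-24 + 155) = 136*131 = 17816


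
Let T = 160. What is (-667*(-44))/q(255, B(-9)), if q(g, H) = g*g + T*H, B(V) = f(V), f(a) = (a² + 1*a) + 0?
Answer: 29348/76545 ≈ 0.38341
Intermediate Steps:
f(a) = a + a² (f(a) = (a² + a) + 0 = (a + a²) + 0 = a + a²)
B(V) = V*(1 + V)
q(g, H) = g² + 160*H (q(g, H) = g*g + 160*H = g² + 160*H)
(-667*(-44))/q(255, B(-9)) = (-667*(-44))/(255² + 160*(-9*(1 - 9))) = 29348/(65025 + 160*(-9*(-8))) = 29348/(65025 + 160*72) = 29348/(65025 + 11520) = 29348/76545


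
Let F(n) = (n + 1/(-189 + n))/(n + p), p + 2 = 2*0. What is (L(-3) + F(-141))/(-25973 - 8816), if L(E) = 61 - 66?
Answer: 189419/1641692910 ≈ 0.00011538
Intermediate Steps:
L(E) = -5
p = -2 (p = -2 + 2*0 = -2 + 0 = -2)
F(n) = (n + 1/(-189 + n))/(-2 + n) (F(n) = (n + 1/(-189 + n))/(n - 2) = (n + 1/(-189 + n))/(-2 + n))
(L(-3) + F(-141))/(-25973 - 8816) = (-5 + (1 + (-141)² - 189*(-141))/(378 + (-141)² - 191*(-141)))/(-25973 - 8816) = (-5 + (1 + 19881 + 26649)/(378 + 19881 + 26931))/(-34789) = (-5 + 46531/47190)*(-1/34789) = -189419/47190*(-1/34789) = 189419/1641692910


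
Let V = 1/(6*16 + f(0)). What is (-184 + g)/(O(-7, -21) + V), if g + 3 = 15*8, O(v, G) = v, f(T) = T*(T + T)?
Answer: 6432/671 ≈ 9.5857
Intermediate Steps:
f(T) = 2*T² (f(T) = T*(2*T) = 2*T²)
V = 1/96 (V = 1/(6*16 + 2*0²) = 1/(96 + 2*0) = 1/(96 + 0) = 1/96 ≈ 0.010417)
g = 117 (g = -3 + 15*8 = -3 + 120 = 117)
(-184 + g)/(O(-7, -21) + V) = (-184 + 117)/(-7 + 1/96) = -67/(-671/96) = -67*(-96/671) = 6432/671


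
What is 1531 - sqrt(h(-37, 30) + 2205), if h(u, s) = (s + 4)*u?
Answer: 1531 - sqrt(947) ≈ 1500.2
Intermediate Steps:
h(u, s) = u*(4 + s) (h(u, s) = (4 + s)*u = u*(4 + s))
1531 - sqrt(h(-37, 30) + 2205) = 1531 - sqrt(-37*(4 + 30) + 2205) = 1531 - sqrt(-37*34 + 2205) = 1531 - sqrt(-1258 + 2205) = 1531 - sqrt(947)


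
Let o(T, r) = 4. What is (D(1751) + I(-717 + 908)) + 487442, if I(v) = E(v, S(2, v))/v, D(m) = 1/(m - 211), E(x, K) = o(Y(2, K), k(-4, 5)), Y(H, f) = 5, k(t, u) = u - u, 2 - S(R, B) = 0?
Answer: 143376196231/294140 ≈ 4.8744e+5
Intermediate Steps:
S(R, B) = 2 (S(R, B) = 2 - 1*0 = 2 + 0 = 2)
k(t, u) = 0
E(x, K) = 4
D(m) = 1/(-211 + m)
I(v) = 4/v
(D(1751) + I(-717 + 908)) + 487442 = (1/(-211 + 1751) + 4/(-717 + 908)) + 487442 = (1/1540 + 4/191) + 487442 = 6351/294140 + 487442 = 143376196231/294140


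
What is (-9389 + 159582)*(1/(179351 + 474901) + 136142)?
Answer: 13377867104676505/654252 ≈ 2.0448e+10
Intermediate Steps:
(-9389 + 159582)*(1/(179351 + 474901) + 136142) = 150193*(1/654252 + 136142) = 150193*(89071175785/654252) = 13377867104676505/654252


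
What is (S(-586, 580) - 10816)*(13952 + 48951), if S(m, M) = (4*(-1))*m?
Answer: -532914216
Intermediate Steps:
S(m, M) = -4*m
(S(-586, 580) - 10816)*(13952 + 48951) = (-4*(-586) - 10816)*(13952 + 48951) = (2344 - 10816)*62903 = -8472*62903 = -532914216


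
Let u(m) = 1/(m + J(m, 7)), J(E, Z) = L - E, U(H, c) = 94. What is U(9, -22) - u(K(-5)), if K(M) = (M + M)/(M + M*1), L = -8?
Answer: 753/8 ≈ 94.125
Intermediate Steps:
K(M) = 1 (K(M) = (2*M)/(M + M) = (2*M)/((2*M)) = (2*M)*(1/(2*M)) = 1)
J(E, Z) = -8 - E
u(m) = -⅛ (u(m) = 1/(m + (-8 - m)) = 1/(-8) = -⅛)
U(9, -22) - u(K(-5)) = 94 - 1*(-⅛) = 94 + ⅛ = 753/8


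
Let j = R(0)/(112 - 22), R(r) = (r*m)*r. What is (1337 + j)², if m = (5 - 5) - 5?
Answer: 1787569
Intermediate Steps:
m = -5 (m = 0 - 5 = -5)
R(r) = -5*r² (R(r) = (r*(-5))*r = (-5*r)*r = -5*r²)
j = 0 (j = (-5*0²)/(112 - 22) = (-5*0)/90 = (1/90)*0 = 0)
(1337 + j)² = (1337 + 0)² = 1337² = 1787569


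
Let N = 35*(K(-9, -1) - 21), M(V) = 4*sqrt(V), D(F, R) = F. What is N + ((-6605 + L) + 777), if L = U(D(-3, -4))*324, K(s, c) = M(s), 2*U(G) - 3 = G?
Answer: -6563 + 420*I ≈ -6563.0 + 420.0*I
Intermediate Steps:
U(G) = 3/2 + G/2
K(s, c) = 4*sqrt(s)
N = -735 + 420*I (N = 35*(4*sqrt(-9) - 21) = 35*(4*(3*I) - 21) = 35*(12*I - 21) = 35*(-21 + 12*I) = -735 + 420*I ≈ -735.0 + 420.0*I)
L = 0 (L = (3/2 + (1/2)*(-3))*324 = (3/2 - 3/2)*324 = 0*324 = 0)
N + ((-6605 + L) + 777) = (-735 + 420*I) + ((-6605 + 0) + 777) = (-735 + 420*I) + (-6605 + 777) = (-735 + 420*I) - 5828 = -6563 + 420*I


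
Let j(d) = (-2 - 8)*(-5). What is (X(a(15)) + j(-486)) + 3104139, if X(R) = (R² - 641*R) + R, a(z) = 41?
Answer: 3079630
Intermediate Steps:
j(d) = 50 (j(d) = -10*(-5) = 50)
X(R) = R² - 640*R
(X(a(15)) + j(-486)) + 3104139 = (41*(-640 + 41) + 50) + 3104139 = (41*(-599) + 50) + 3104139 = (-24559 + 50) + 3104139 = -24509 + 3104139 = 3079630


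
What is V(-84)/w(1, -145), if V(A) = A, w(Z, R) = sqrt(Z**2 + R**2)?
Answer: -42*sqrt(21026)/10513 ≈ -0.57930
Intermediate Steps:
w(Z, R) = sqrt(R**2 + Z**2)
V(-84)/w(1, -145) = -84/sqrt((-145)**2 + 1**2) = -84/sqrt(21025 + 1) = -84*sqrt(21026)/21026 = -42*sqrt(21026)/10513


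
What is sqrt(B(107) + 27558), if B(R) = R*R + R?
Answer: 3*sqrt(4346) ≈ 197.77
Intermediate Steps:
B(R) = R + R**2 (B(R) = R**2 + R = R + R**2)
sqrt(B(107) + 27558) = sqrt(107*(1 + 107) + 27558) = sqrt(107*108 + 27558) = sqrt(11556 + 27558) = sqrt(39114) = 3*sqrt(4346)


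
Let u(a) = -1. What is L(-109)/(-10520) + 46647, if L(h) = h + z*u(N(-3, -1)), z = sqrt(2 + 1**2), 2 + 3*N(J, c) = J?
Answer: 490726549/10520 + sqrt(3)/10520 ≈ 46647.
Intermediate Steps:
N(J, c) = -2/3 + J/3
z = sqrt(3) (z = sqrt(2 + 1) = sqrt(3) ≈ 1.7320)
L(h) = h - sqrt(3) (L(h) = h + sqrt(3)*(-1) = h - sqrt(3))
L(-109)/(-10520) + 46647 = (-109 - sqrt(3))/(-10520) + 46647 = (-109 - sqrt(3))*(-1/10520) + 46647 = (109/10520 + sqrt(3)/10520) + 46647 = 490726549/10520 + sqrt(3)/10520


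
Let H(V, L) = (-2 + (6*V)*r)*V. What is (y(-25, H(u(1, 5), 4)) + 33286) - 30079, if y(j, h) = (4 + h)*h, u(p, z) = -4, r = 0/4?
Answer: 3303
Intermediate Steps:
r = 0 (r = 0*(1/4) = 0)
H(V, L) = -2*V (H(V, L) = (-2 + (6*V)*0)*V = (-2 + 0)*V = -2*V)
y(j, h) = h*(4 + h)
(y(-25, H(u(1, 5), 4)) + 33286) - 30079 = ((-2*(-4))*(4 - 2*(-4)) + 33286) - 30079 = (8*(4 + 8) + 33286) - 30079 = (8*12 + 33286) - 30079 = (96 + 33286) - 30079 = 33382 - 30079 = 3303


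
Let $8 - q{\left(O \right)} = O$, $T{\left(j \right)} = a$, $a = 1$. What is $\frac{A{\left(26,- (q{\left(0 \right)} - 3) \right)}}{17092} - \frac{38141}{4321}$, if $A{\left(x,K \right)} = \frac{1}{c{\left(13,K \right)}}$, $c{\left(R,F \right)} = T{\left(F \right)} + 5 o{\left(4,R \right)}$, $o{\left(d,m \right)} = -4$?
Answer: $- \frac{12386217789}{1403236108} \approx -8.8269$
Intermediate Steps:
$T{\left(j \right)} = 1$
$q{\left(O \right)} = 8 - O$
$c{\left(R,F \right)} = -19$ ($c{\left(R,F \right)} = 1 + 5 \left(-4\right) = 1 - 20 = -19$)
$A{\left(x,K \right)} = - \frac{1}{19}$ ($A{\left(x,K \right)} = \frac{1}{-19} = - \frac{1}{19}$)
$\frac{A{\left(26,- (q{\left(0 \right)} - 3) \right)}}{17092} - \frac{38141}{4321} = - \frac{1}{19 \cdot 17092} - \frac{38141}{4321} = \left(- \frac{1}{19}\right) \frac{1}{17092} - \frac{38141}{4321} = - \frac{1}{324748} - \frac{38141}{4321} = - \frac{12386217789}{1403236108}$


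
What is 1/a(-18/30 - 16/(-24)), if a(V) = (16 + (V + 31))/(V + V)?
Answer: 1/353 ≈ 0.0028329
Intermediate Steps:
a(V) = (47 + V)/(2*V) (a(V) = (16 + (31 + V))/((2*V)) = (47 + V)*(1/(2*V)) = (47 + V)/(2*V))
1/a(-18/30 - 16/(-24)) = 1/((47 + (-18/30 - 16/(-24)))/(2*(-18/30 - 16/(-24)))) = 1/((47 + (-18*1/30 - 16*(-1/24)))/(2*(-18*1/30 - 16*(-1/24)))) = 1/((47 + (-⅗ + ⅔))/(2*(-⅗ + ⅔))) = 1/((47 + 1/15)/(2*(1/15))) = 1/((½)*15*(706/15)) = 1/353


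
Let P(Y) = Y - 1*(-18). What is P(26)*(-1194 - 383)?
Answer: -69388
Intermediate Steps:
P(Y) = 18 + Y (P(Y) = Y + 18 = 18 + Y)
P(26)*(-1194 - 383) = (18 + 26)*(-1194 - 383) = 44*(-1577) = -69388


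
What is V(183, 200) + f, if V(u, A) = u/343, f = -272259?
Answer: -93384654/343 ≈ -2.7226e+5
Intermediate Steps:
V(u, A) = u/343 (V(u, A) = u*(1/343) = u/343)
V(183, 200) + f = (1/343)*183 - 272259 = 183/343 - 272259 = -93384654/343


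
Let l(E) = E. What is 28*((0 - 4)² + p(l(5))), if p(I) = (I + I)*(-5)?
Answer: -952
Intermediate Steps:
p(I) = -10*I (p(I) = (2*I)*(-5) = -10*I)
28*((0 - 4)² + p(l(5))) = 28*((0 - 4)² - 10*5) = 28*((-4)² - 50) = 28*(16 - 50) = 28*(-34) = -952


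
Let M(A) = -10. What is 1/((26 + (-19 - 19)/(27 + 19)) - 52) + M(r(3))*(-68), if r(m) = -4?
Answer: 419537/617 ≈ 679.96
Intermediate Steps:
1/((26 + (-19 - 19)/(27 + 19)) - 52) + M(r(3))*(-68) = 1/((26 + (-19 - 19)/(27 + 19)) - 52) - 10*(-68) = 1/((26 - 38/46) - 52) + 680 = 1/((26 - 38*1/46) - 52) + 680 = 1/((26 - 19/23) - 52) + 680 = 1/(579/23 - 52) + 680 = 1/(-617/23) + 680 = -23/617 + 680 = 419537/617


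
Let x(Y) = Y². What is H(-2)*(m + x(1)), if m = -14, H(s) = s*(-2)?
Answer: -52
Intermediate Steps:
H(s) = -2*s
H(-2)*(m + x(1)) = (-2*(-2))*(-14 + 1²) = 4*(-14 + 1) = 4*(-13) = -52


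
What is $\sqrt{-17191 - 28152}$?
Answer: $i \sqrt{45343} \approx 212.94 i$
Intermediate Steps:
$\sqrt{-17191 - 28152} = \sqrt{-45343} = i \sqrt{45343}$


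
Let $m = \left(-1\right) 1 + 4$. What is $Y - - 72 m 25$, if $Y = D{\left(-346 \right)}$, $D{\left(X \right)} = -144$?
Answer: $5256$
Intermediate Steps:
$m = 3$ ($m = -1 + 4 = 3$)
$Y = -144$
$Y - - 72 m 25 = -144 - \left(-72\right) 3 \cdot 25 = -144 - \left(-216\right) 25 = -144 - -5400 = -144 + 5400 = 5256$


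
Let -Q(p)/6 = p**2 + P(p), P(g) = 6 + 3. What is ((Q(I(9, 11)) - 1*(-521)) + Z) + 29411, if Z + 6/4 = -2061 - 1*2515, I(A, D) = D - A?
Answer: 50553/2 ≈ 25277.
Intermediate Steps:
P(g) = 9
Q(p) = -54 - 6*p**2 (Q(p) = -6*(p**2 + 9) = -6*(9 + p**2) = -54 - 6*p**2)
Z = -9155/2 (Z = -3/2 + (-2061 - 1*2515) = -3/2 + (-2061 - 2515) = -3/2 - 4576 = -9155/2 ≈ -4577.5)
((Q(I(9, 11)) - 1*(-521)) + Z) + 29411 = (((-54 - 6*(11 - 1*9)**2) - 1*(-521)) - 9155/2) + 29411 = (((-54 - 6*(11 - 9)**2) + 521) - 9155/2) + 29411 = (((-54 - 6*2**2) + 521) - 9155/2) + 29411 = (((-54 - 6*4) + 521) - 9155/2) + 29411 = (((-54 - 24) + 521) - 9155/2) + 29411 = ((-78 + 521) - 9155/2) + 29411 = (443 - 9155/2) + 29411 = -8269/2 + 29411 = 50553/2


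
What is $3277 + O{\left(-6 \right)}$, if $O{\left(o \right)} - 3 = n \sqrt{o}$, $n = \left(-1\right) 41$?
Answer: $3280 - 41 i \sqrt{6} \approx 3280.0 - 100.43 i$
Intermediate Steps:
$n = -41$
$O{\left(o \right)} = 3 - 41 \sqrt{o}$
$3277 + O{\left(-6 \right)} = 3277 + \left(3 - 41 \sqrt{-6}\right) = 3277 + \left(3 - 41 i \sqrt{6}\right) = 3280 - 41 i \sqrt{6}$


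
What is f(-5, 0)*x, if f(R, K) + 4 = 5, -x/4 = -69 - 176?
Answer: 980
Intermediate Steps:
x = 980 (x = -4*(-69 - 176) = -4*(-245) = 980)
f(R, K) = 1 (f(R, K) = -4 + 5 = 1)
f(-5, 0)*x = 1*980 = 980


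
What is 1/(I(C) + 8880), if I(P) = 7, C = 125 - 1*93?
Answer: 1/8887 ≈ 0.00011252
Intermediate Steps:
C = 32 (C = 125 - 93 = 32)
1/(I(C) + 8880) = 1/(7 + 8880) = 1/8887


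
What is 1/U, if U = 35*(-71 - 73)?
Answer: -1/5040 ≈ -0.00019841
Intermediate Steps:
U = -5040 (U = 35*(-144) = -5040)
1/U = 1/(-5040) = -1/5040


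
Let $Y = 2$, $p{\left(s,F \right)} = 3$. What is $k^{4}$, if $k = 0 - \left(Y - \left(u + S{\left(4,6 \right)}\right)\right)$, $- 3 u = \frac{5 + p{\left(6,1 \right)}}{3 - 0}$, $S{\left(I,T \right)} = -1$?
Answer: $\frac{1500625}{6561} \approx 228.72$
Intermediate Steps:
$u = - \frac{8}{9}$ ($u = - \frac{\left(5 + 3\right) \frac{1}{3 - 0}}{3} = - \frac{8 \frac{1}{3 + 0}}{3} = - \frac{8 \cdot \frac{1}{3}}{3} = \left(- \frac{1}{3}\right) \frac{8}{3} = - \frac{8}{9} \approx -0.88889$)
$k = - \frac{35}{9}$ ($k = 0 - \left(2 - \left(- \frac{8}{9} - 1\right)\right) = 0 - \left(2 - - \frac{17}{9}\right) = 0 - \left(2 + \frac{17}{9}\right) = 0 - \frac{35}{9} = - \frac{35}{9} \approx -3.8889$)
$k^{4} = \left(- \frac{35}{9}\right)^{4} = \frac{1500625}{6561}$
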